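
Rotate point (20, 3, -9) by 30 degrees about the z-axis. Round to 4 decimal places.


x' = 20*cos(30) - 3*sin(30) = 15.8205
y' = 20*sin(30) + 3*cos(30) = 12.5981
z' = -9

(15.8205, 12.5981, -9)


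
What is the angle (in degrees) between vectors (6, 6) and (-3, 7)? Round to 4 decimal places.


dot = 6*-3 + 6*7 = 24
|u| = 8.4853, |v| = 7.6158
cos(angle) = 0.3714
angle = 68.1986 degrees

68.1986 degrees


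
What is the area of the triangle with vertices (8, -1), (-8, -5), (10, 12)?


Area = |x1(y2-y3) + x2(y3-y1) + x3(y1-y2)| / 2
= |8*(-5-12) + -8*(12--1) + 10*(-1--5)| / 2
= 100

100


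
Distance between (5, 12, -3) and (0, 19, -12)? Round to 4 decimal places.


d = sqrt((0-5)^2 + (19-12)^2 + (-12--3)^2) = 12.4499

12.4499


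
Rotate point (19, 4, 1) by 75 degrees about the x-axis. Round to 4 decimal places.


x' = 19
y' = 4*cos(75) - 1*sin(75) = 0.0694
z' = 4*sin(75) + 1*cos(75) = 4.1225

(19, 0.0694, 4.1225)


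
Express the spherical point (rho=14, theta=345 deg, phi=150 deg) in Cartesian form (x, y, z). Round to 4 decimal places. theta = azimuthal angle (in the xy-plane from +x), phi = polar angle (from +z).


x = 14 * sin(150) * cos(345) = 6.7615
y = 14 * sin(150) * sin(345) = -1.8117
z = 14 * cos(150) = -12.1244

(6.7615, -1.8117, -12.1244)


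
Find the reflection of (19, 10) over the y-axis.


Reflection across y-axis: (x, y) -> (-x, y)
(19, 10) -> (-19, 10)

(-19, 10)


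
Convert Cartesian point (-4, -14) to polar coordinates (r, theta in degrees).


r = sqrt((-4)^2 + (-14)^2) = 14.5602
theta = atan2(-14, -4) = 254.0546 degrees

r = 14.5602, theta = 254.0546 degrees


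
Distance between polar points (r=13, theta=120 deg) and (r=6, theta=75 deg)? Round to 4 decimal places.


d = sqrt(r1^2 + r2^2 - 2*r1*r2*cos(t2-t1))
d = sqrt(13^2 + 6^2 - 2*13*6*cos(75-120)) = 9.7309

9.7309


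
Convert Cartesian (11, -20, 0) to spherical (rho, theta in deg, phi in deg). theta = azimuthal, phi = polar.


rho = sqrt(11^2 + (-20)^2 + 0^2) = 22.8254
theta = atan2(-20, 11) = 298.8108 deg
phi = acos(0/22.8254) = 90 deg

rho = 22.8254, theta = 298.8108 deg, phi = 90 deg


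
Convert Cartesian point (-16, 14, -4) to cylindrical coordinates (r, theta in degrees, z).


r = sqrt((-16)^2 + 14^2) = 21.2603
theta = atan2(14, -16) = 138.8141 deg
z = -4

r = 21.2603, theta = 138.8141 deg, z = -4


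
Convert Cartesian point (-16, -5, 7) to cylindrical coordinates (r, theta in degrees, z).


r = sqrt((-16)^2 + (-5)^2) = 16.7631
theta = atan2(-5, -16) = 197.354 deg
z = 7

r = 16.7631, theta = 197.354 deg, z = 7


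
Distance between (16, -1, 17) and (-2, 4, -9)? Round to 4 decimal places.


d = sqrt((-2-16)^2 + (4--1)^2 + (-9-17)^2) = 32.0156

32.0156


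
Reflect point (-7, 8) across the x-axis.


Reflection across x-axis: (x, y) -> (x, -y)
(-7, 8) -> (-7, -8)

(-7, -8)


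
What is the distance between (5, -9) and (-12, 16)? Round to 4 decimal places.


d = sqrt((-12-5)^2 + (16--9)^2) = 30.2324

30.2324


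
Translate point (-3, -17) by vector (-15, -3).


Translation: (x+dx, y+dy) = (-3+-15, -17+-3) = (-18, -20)

(-18, -20)


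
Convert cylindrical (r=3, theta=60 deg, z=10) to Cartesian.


x = 3 * cos(60) = 1.5
y = 3 * sin(60) = 2.5981
z = 10

(1.5, 2.5981, 10)


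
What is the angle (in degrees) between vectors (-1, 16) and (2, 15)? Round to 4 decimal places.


dot = -1*2 + 16*15 = 238
|u| = 16.0312, |v| = 15.1327
cos(angle) = 0.9811
angle = 11.171 degrees

11.171 degrees


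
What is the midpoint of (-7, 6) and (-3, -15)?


Midpoint = ((-7+-3)/2, (6+-15)/2) = (-5, -4.5)

(-5, -4.5)


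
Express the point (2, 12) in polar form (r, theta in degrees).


r = sqrt(2^2 + 12^2) = 12.1655
theta = atan2(12, 2) = 80.5377 degrees

r = 12.1655, theta = 80.5377 degrees


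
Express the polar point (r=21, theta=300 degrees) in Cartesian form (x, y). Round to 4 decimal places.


x = 21 * cos(300) = 10.5
y = 21 * sin(300) = -18.1865

(10.5, -18.1865)


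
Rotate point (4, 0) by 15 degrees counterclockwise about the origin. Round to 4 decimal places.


x' = 4*cos(15) - 0*sin(15) = 3.8637
y' = 4*sin(15) + 0*cos(15) = 1.0353

(3.8637, 1.0353)


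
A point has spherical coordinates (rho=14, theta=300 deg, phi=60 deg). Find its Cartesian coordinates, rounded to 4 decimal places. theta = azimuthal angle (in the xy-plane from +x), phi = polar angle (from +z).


x = 14 * sin(60) * cos(300) = 6.0622
y = 14 * sin(60) * sin(300) = -10.5
z = 14 * cos(60) = 7

(6.0622, -10.5, 7)


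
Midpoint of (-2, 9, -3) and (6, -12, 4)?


Midpoint = ((-2+6)/2, (9+-12)/2, (-3+4)/2) = (2, -1.5, 0.5)

(2, -1.5, 0.5)


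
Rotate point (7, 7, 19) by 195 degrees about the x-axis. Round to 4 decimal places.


x' = 7
y' = 7*cos(195) - 19*sin(195) = -1.8439
z' = 7*sin(195) + 19*cos(195) = -20.1643

(7, -1.8439, -20.1643)


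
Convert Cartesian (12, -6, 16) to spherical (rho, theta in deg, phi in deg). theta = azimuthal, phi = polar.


rho = sqrt(12^2 + (-6)^2 + 16^2) = 20.8806
theta = atan2(-6, 12) = 333.4349 deg
phi = acos(16/20.8806) = 39.9807 deg

rho = 20.8806, theta = 333.4349 deg, phi = 39.9807 deg


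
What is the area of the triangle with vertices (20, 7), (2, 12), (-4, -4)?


Area = |x1(y2-y3) + x2(y3-y1) + x3(y1-y2)| / 2
= |20*(12--4) + 2*(-4-7) + -4*(7-12)| / 2
= 159

159


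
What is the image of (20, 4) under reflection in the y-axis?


Reflection across y-axis: (x, y) -> (-x, y)
(20, 4) -> (-20, 4)

(-20, 4)


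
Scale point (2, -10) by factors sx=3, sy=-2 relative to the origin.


Scaling: (x*sx, y*sy) = (2*3, -10*-2) = (6, 20)

(6, 20)


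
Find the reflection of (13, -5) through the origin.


Reflection through origin: (x, y) -> (-x, -y)
(13, -5) -> (-13, 5)

(-13, 5)


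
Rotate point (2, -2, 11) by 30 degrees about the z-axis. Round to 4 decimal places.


x' = 2*cos(30) - -2*sin(30) = 2.7321
y' = 2*sin(30) + -2*cos(30) = -0.7321
z' = 11

(2.7321, -0.7321, 11)


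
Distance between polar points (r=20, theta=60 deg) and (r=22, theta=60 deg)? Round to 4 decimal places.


d = sqrt(r1^2 + r2^2 - 2*r1*r2*cos(t2-t1))
d = sqrt(20^2 + 22^2 - 2*20*22*cos(60-60)) = 2

2


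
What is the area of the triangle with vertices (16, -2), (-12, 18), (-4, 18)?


Area = |x1(y2-y3) + x2(y3-y1) + x3(y1-y2)| / 2
= |16*(18-18) + -12*(18--2) + -4*(-2-18)| / 2
= 80

80


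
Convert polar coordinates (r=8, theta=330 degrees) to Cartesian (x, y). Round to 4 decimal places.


x = 8 * cos(330) = 6.9282
y = 8 * sin(330) = -4

(6.9282, -4)


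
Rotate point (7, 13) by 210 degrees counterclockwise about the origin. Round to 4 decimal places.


x' = 7*cos(210) - 13*sin(210) = 0.4378
y' = 7*sin(210) + 13*cos(210) = -14.7583

(0.4378, -14.7583)


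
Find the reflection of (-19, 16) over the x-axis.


Reflection across x-axis: (x, y) -> (x, -y)
(-19, 16) -> (-19, -16)

(-19, -16)


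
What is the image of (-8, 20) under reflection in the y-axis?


Reflection across y-axis: (x, y) -> (-x, y)
(-8, 20) -> (8, 20)

(8, 20)


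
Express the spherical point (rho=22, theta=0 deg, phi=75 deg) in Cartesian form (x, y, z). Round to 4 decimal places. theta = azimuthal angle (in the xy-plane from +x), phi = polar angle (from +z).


x = 22 * sin(75) * cos(0) = 21.2504
y = 22 * sin(75) * sin(0) = 0
z = 22 * cos(75) = 5.694

(21.2504, 0, 5.694)


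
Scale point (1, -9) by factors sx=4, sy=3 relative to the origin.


Scaling: (x*sx, y*sy) = (1*4, -9*3) = (4, -27)

(4, -27)


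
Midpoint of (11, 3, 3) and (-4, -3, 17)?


Midpoint = ((11+-4)/2, (3+-3)/2, (3+17)/2) = (3.5, 0, 10)

(3.5, 0, 10)


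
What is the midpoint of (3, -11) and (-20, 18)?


Midpoint = ((3+-20)/2, (-11+18)/2) = (-8.5, 3.5)

(-8.5, 3.5)


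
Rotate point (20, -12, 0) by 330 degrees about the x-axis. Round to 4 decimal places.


x' = 20
y' = -12*cos(330) - 0*sin(330) = -10.3923
z' = -12*sin(330) + 0*cos(330) = 6

(20, -10.3923, 6)


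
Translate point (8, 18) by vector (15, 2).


Translation: (x+dx, y+dy) = (8+15, 18+2) = (23, 20)

(23, 20)


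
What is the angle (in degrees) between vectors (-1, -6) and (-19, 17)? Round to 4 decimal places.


dot = -1*-19 + -6*17 = -83
|u| = 6.0828, |v| = 25.4951
cos(angle) = -0.5352
angle = 122.3578 degrees

122.3578 degrees


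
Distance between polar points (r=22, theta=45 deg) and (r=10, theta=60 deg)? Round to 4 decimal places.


d = sqrt(r1^2 + r2^2 - 2*r1*r2*cos(t2-t1))
d = sqrt(22^2 + 10^2 - 2*22*10*cos(60-45)) = 12.6092

12.6092


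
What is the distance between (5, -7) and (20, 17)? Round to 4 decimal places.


d = sqrt((20-5)^2 + (17--7)^2) = 28.3019

28.3019


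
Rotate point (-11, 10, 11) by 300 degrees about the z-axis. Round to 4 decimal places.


x' = -11*cos(300) - 10*sin(300) = 3.1603
y' = -11*sin(300) + 10*cos(300) = 14.5263
z' = 11

(3.1603, 14.5263, 11)


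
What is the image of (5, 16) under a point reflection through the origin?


Reflection through origin: (x, y) -> (-x, -y)
(5, 16) -> (-5, -16)

(-5, -16)


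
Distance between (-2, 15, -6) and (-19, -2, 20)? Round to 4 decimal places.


d = sqrt((-19--2)^2 + (-2-15)^2 + (20--6)^2) = 35.4119

35.4119


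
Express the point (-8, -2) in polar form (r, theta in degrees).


r = sqrt((-8)^2 + (-2)^2) = 8.2462
theta = atan2(-2, -8) = 194.0362 degrees

r = 8.2462, theta = 194.0362 degrees


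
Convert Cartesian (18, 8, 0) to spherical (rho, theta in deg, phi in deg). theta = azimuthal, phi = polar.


rho = sqrt(18^2 + 8^2 + 0^2) = 19.6977
theta = atan2(8, 18) = 23.9625 deg
phi = acos(0/19.6977) = 90 deg

rho = 19.6977, theta = 23.9625 deg, phi = 90 deg


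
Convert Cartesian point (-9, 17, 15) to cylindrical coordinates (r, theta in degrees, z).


r = sqrt((-9)^2 + 17^2) = 19.2354
theta = atan2(17, -9) = 117.8973 deg
z = 15

r = 19.2354, theta = 117.8973 deg, z = 15


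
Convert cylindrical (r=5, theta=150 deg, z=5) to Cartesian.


x = 5 * cos(150) = -4.3301
y = 5 * sin(150) = 2.5
z = 5

(-4.3301, 2.5, 5)


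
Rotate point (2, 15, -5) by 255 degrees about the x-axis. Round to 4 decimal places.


x' = 2
y' = 15*cos(255) - -5*sin(255) = -8.7119
z' = 15*sin(255) + -5*cos(255) = -13.1948

(2, -8.7119, -13.1948)


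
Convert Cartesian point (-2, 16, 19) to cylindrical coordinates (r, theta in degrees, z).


r = sqrt((-2)^2 + 16^2) = 16.1245
theta = atan2(16, -2) = 97.125 deg
z = 19

r = 16.1245, theta = 97.125 deg, z = 19


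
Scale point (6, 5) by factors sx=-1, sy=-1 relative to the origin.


Scaling: (x*sx, y*sy) = (6*-1, 5*-1) = (-6, -5)

(-6, -5)


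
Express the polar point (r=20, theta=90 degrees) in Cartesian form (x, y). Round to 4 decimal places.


x = 20 * cos(90) = 0
y = 20 * sin(90) = 20

(0, 20)


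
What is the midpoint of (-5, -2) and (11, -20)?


Midpoint = ((-5+11)/2, (-2+-20)/2) = (3, -11)

(3, -11)


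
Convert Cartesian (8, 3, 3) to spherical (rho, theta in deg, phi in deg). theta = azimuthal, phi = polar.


rho = sqrt(8^2 + 3^2 + 3^2) = 9.0554
theta = atan2(3, 8) = 20.556 deg
phi = acos(3/9.0554) = 70.6526 deg

rho = 9.0554, theta = 20.556 deg, phi = 70.6526 deg


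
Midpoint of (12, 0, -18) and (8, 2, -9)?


Midpoint = ((12+8)/2, (0+2)/2, (-18+-9)/2) = (10, 1, -13.5)

(10, 1, -13.5)


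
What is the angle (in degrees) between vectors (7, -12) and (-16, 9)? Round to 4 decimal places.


dot = 7*-16 + -12*9 = -220
|u| = 13.8924, |v| = 18.3576
cos(angle) = -0.8626
angle = 149.6142 degrees

149.6142 degrees


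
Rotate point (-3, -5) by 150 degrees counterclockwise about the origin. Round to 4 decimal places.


x' = -3*cos(150) - -5*sin(150) = 5.0981
y' = -3*sin(150) + -5*cos(150) = 2.8301

(5.0981, 2.8301)


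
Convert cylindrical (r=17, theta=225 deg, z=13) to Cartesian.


x = 17 * cos(225) = -12.0208
y = 17 * sin(225) = -12.0208
z = 13

(-12.0208, -12.0208, 13)


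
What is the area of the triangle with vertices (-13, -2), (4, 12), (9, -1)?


Area = |x1(y2-y3) + x2(y3-y1) + x3(y1-y2)| / 2
= |-13*(12--1) + 4*(-1--2) + 9*(-2-12)| / 2
= 145.5

145.5


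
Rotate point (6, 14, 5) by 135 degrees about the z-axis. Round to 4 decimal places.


x' = 6*cos(135) - 14*sin(135) = -14.1421
y' = 6*sin(135) + 14*cos(135) = -5.6569
z' = 5

(-14.1421, -5.6569, 5)


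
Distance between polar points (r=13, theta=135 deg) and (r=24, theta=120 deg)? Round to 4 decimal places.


d = sqrt(r1^2 + r2^2 - 2*r1*r2*cos(t2-t1))
d = sqrt(13^2 + 24^2 - 2*13*24*cos(120-135)) = 11.9274

11.9274


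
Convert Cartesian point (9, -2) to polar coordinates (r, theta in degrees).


r = sqrt(9^2 + (-2)^2) = 9.2195
theta = atan2(-2, 9) = 347.4712 degrees

r = 9.2195, theta = 347.4712 degrees


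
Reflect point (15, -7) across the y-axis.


Reflection across y-axis: (x, y) -> (-x, y)
(15, -7) -> (-15, -7)

(-15, -7)


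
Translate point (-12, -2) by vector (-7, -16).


Translation: (x+dx, y+dy) = (-12+-7, -2+-16) = (-19, -18)

(-19, -18)


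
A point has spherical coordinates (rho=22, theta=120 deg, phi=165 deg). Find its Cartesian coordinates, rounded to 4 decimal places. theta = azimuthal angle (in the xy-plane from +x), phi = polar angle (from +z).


x = 22 * sin(165) * cos(120) = -2.847
y = 22 * sin(165) * sin(120) = 4.9312
z = 22 * cos(165) = -21.2504

(-2.847, 4.9312, -21.2504)


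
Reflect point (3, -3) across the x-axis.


Reflection across x-axis: (x, y) -> (x, -y)
(3, -3) -> (3, 3)

(3, 3)


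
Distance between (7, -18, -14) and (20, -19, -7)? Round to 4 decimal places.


d = sqrt((20-7)^2 + (-19--18)^2 + (-7--14)^2) = 14.7986

14.7986


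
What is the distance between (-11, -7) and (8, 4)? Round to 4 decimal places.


d = sqrt((8--11)^2 + (4--7)^2) = 21.9545

21.9545


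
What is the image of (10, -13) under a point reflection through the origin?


Reflection through origin: (x, y) -> (-x, -y)
(10, -13) -> (-10, 13)

(-10, 13)


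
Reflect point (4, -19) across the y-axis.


Reflection across y-axis: (x, y) -> (-x, y)
(4, -19) -> (-4, -19)

(-4, -19)


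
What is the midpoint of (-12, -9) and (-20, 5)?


Midpoint = ((-12+-20)/2, (-9+5)/2) = (-16, -2)

(-16, -2)


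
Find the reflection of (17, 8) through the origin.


Reflection through origin: (x, y) -> (-x, -y)
(17, 8) -> (-17, -8)

(-17, -8)


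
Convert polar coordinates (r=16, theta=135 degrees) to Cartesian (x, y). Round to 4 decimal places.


x = 16 * cos(135) = -11.3137
y = 16 * sin(135) = 11.3137

(-11.3137, 11.3137)


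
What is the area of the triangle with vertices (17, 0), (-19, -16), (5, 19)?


Area = |x1(y2-y3) + x2(y3-y1) + x3(y1-y2)| / 2
= |17*(-16-19) + -19*(19-0) + 5*(0--16)| / 2
= 438

438


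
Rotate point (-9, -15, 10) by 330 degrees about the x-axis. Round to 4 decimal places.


x' = -9
y' = -15*cos(330) - 10*sin(330) = -7.9904
z' = -15*sin(330) + 10*cos(330) = 16.1603

(-9, -7.9904, 16.1603)


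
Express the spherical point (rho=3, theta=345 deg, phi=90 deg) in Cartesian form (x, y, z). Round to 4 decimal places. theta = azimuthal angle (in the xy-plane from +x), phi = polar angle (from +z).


x = 3 * sin(90) * cos(345) = 2.8978
y = 3 * sin(90) * sin(345) = -0.7765
z = 3 * cos(90) = 0

(2.8978, -0.7765, 0)


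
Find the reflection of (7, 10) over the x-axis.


Reflection across x-axis: (x, y) -> (x, -y)
(7, 10) -> (7, -10)

(7, -10)


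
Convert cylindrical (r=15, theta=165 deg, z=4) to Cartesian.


x = 15 * cos(165) = -14.4889
y = 15 * sin(165) = 3.8823
z = 4

(-14.4889, 3.8823, 4)


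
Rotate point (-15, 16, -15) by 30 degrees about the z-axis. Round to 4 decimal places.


x' = -15*cos(30) - 16*sin(30) = -20.9904
y' = -15*sin(30) + 16*cos(30) = 6.3564
z' = -15

(-20.9904, 6.3564, -15)


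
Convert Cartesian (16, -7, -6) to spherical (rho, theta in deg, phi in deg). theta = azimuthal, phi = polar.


rho = sqrt(16^2 + (-7)^2 + (-6)^2) = 18.4662
theta = atan2(-7, 16) = 336.3706 deg
phi = acos(-6/18.4662) = 108.9606 deg

rho = 18.4662, theta = 336.3706 deg, phi = 108.9606 deg


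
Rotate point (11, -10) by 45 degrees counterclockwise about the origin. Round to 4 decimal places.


x' = 11*cos(45) - -10*sin(45) = 14.8492
y' = 11*sin(45) + -10*cos(45) = 0.7071

(14.8492, 0.7071)


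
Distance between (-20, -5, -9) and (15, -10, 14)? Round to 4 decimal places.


d = sqrt((15--20)^2 + (-10--5)^2 + (14--9)^2) = 42.1782

42.1782


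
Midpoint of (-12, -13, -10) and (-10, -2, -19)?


Midpoint = ((-12+-10)/2, (-13+-2)/2, (-10+-19)/2) = (-11, -7.5, -14.5)

(-11, -7.5, -14.5)


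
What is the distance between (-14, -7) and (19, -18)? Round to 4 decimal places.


d = sqrt((19--14)^2 + (-18--7)^2) = 34.7851

34.7851


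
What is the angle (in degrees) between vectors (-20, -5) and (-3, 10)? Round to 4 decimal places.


dot = -20*-3 + -5*10 = 10
|u| = 20.6155, |v| = 10.4403
cos(angle) = 0.0465
angle = 87.337 degrees

87.337 degrees


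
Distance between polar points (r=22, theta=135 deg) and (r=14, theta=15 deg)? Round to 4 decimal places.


d = sqrt(r1^2 + r2^2 - 2*r1*r2*cos(t2-t1))
d = sqrt(22^2 + 14^2 - 2*22*14*cos(15-135)) = 31.4325

31.4325


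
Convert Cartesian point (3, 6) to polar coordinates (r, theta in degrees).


r = sqrt(3^2 + 6^2) = 6.7082
theta = atan2(6, 3) = 63.4349 degrees

r = 6.7082, theta = 63.4349 degrees


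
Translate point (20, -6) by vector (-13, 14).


Translation: (x+dx, y+dy) = (20+-13, -6+14) = (7, 8)

(7, 8)


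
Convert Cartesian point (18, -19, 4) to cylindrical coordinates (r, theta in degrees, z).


r = sqrt(18^2 + (-19)^2) = 26.1725
theta = atan2(-19, 18) = 313.4518 deg
z = 4

r = 26.1725, theta = 313.4518 deg, z = 4


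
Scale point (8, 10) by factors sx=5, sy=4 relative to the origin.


Scaling: (x*sx, y*sy) = (8*5, 10*4) = (40, 40)

(40, 40)


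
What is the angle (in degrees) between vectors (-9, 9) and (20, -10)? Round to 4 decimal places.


dot = -9*20 + 9*-10 = -270
|u| = 12.7279, |v| = 22.3607
cos(angle) = -0.9487
angle = 161.5651 degrees

161.5651 degrees


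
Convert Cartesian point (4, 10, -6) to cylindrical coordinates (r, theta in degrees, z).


r = sqrt(4^2 + 10^2) = 10.7703
theta = atan2(10, 4) = 68.1986 deg
z = -6

r = 10.7703, theta = 68.1986 deg, z = -6


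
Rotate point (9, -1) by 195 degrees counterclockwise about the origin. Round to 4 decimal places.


x' = 9*cos(195) - -1*sin(195) = -8.9522
y' = 9*sin(195) + -1*cos(195) = -1.3634

(-8.9522, -1.3634)


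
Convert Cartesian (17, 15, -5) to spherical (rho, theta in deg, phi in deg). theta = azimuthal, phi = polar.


rho = sqrt(17^2 + 15^2 + (-5)^2) = 23.2164
theta = atan2(15, 17) = 41.4237 deg
phi = acos(-5/23.2164) = 102.437 deg

rho = 23.2164, theta = 41.4237 deg, phi = 102.437 deg


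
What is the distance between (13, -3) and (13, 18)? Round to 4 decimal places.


d = sqrt((13-13)^2 + (18--3)^2) = 21

21


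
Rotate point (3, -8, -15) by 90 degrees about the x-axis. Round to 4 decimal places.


x' = 3
y' = -8*cos(90) - -15*sin(90) = 15
z' = -8*sin(90) + -15*cos(90) = -8

(3, 15, -8)


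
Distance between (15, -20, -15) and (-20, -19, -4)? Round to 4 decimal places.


d = sqrt((-20-15)^2 + (-19--20)^2 + (-4--15)^2) = 36.7015

36.7015


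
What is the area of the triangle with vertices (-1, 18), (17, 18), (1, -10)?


Area = |x1(y2-y3) + x2(y3-y1) + x3(y1-y2)| / 2
= |-1*(18--10) + 17*(-10-18) + 1*(18-18)| / 2
= 252

252


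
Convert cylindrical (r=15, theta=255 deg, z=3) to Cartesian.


x = 15 * cos(255) = -3.8823
y = 15 * sin(255) = -14.4889
z = 3

(-3.8823, -14.4889, 3)


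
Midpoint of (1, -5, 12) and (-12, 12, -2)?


Midpoint = ((1+-12)/2, (-5+12)/2, (12+-2)/2) = (-5.5, 3.5, 5)

(-5.5, 3.5, 5)


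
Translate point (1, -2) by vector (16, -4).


Translation: (x+dx, y+dy) = (1+16, -2+-4) = (17, -6)

(17, -6)


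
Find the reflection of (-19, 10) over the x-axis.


Reflection across x-axis: (x, y) -> (x, -y)
(-19, 10) -> (-19, -10)

(-19, -10)


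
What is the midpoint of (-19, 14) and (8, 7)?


Midpoint = ((-19+8)/2, (14+7)/2) = (-5.5, 10.5)

(-5.5, 10.5)


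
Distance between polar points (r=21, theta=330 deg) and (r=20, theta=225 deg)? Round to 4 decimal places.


d = sqrt(r1^2 + r2^2 - 2*r1*r2*cos(t2-t1))
d = sqrt(21^2 + 20^2 - 2*21*20*cos(225-330)) = 32.5332

32.5332


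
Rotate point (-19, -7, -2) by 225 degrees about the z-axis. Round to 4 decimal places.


x' = -19*cos(225) - -7*sin(225) = 8.4853
y' = -19*sin(225) + -7*cos(225) = 18.3848
z' = -2

(8.4853, 18.3848, -2)


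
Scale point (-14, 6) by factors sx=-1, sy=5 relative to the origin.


Scaling: (x*sx, y*sy) = (-14*-1, 6*5) = (14, 30)

(14, 30)


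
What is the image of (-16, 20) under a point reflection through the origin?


Reflection through origin: (x, y) -> (-x, -y)
(-16, 20) -> (16, -20)

(16, -20)


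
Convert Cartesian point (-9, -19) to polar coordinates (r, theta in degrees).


r = sqrt((-9)^2 + (-19)^2) = 21.0238
theta = atan2(-19, -9) = 244.6538 degrees

r = 21.0238, theta = 244.6538 degrees


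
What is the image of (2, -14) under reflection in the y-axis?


Reflection across y-axis: (x, y) -> (-x, y)
(2, -14) -> (-2, -14)

(-2, -14)


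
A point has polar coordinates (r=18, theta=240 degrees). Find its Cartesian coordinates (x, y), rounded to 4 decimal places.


x = 18 * cos(240) = -9
y = 18 * sin(240) = -15.5885

(-9, -15.5885)


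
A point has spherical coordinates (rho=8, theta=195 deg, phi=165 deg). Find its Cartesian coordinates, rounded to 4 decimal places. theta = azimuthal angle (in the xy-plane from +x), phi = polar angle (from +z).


x = 8 * sin(165) * cos(195) = -2
y = 8 * sin(165) * sin(195) = -0.5359
z = 8 * cos(165) = -7.7274

(-2, -0.5359, -7.7274)


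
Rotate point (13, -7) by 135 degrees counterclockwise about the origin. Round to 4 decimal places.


x' = 13*cos(135) - -7*sin(135) = -4.2426
y' = 13*sin(135) + -7*cos(135) = 14.1421

(-4.2426, 14.1421)


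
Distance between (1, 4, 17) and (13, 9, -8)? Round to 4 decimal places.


d = sqrt((13-1)^2 + (9-4)^2 + (-8-17)^2) = 28.178

28.178


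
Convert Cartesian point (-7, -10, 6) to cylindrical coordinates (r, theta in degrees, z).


r = sqrt((-7)^2 + (-10)^2) = 12.2066
theta = atan2(-10, -7) = 235.008 deg
z = 6

r = 12.2066, theta = 235.008 deg, z = 6


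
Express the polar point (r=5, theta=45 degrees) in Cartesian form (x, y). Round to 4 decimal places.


x = 5 * cos(45) = 3.5355
y = 5 * sin(45) = 3.5355

(3.5355, 3.5355)


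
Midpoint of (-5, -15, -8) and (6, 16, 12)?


Midpoint = ((-5+6)/2, (-15+16)/2, (-8+12)/2) = (0.5, 0.5, 2)

(0.5, 0.5, 2)


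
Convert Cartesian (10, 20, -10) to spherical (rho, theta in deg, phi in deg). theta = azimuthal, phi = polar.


rho = sqrt(10^2 + 20^2 + (-10)^2) = 24.4949
theta = atan2(20, 10) = 63.4349 deg
phi = acos(-10/24.4949) = 114.0948 deg

rho = 24.4949, theta = 63.4349 deg, phi = 114.0948 deg


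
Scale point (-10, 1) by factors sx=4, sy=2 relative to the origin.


Scaling: (x*sx, y*sy) = (-10*4, 1*2) = (-40, 2)

(-40, 2)


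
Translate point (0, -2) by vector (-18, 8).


Translation: (x+dx, y+dy) = (0+-18, -2+8) = (-18, 6)

(-18, 6)


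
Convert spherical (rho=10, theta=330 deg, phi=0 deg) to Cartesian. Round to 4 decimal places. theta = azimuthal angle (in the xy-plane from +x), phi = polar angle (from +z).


x = 10 * sin(0) * cos(330) = 0
y = 10 * sin(0) * sin(330) = 0
z = 10 * cos(0) = 10

(0, 0, 10)


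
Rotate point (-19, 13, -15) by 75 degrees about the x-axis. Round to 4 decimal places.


x' = -19
y' = 13*cos(75) - -15*sin(75) = 17.8535
z' = 13*sin(75) + -15*cos(75) = 8.6748

(-19, 17.8535, 8.6748)


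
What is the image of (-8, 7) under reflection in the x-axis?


Reflection across x-axis: (x, y) -> (x, -y)
(-8, 7) -> (-8, -7)

(-8, -7)


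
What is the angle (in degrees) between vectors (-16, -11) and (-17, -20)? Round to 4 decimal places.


dot = -16*-17 + -11*-20 = 492
|u| = 19.4165, |v| = 26.2488
cos(angle) = 0.9654
angle = 15.1269 degrees

15.1269 degrees


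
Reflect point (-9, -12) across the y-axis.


Reflection across y-axis: (x, y) -> (-x, y)
(-9, -12) -> (9, -12)

(9, -12)


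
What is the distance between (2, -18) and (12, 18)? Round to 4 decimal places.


d = sqrt((12-2)^2 + (18--18)^2) = 37.3631

37.3631


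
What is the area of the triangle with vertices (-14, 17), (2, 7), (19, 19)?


Area = |x1(y2-y3) + x2(y3-y1) + x3(y1-y2)| / 2
= |-14*(7-19) + 2*(19-17) + 19*(17-7)| / 2
= 181

181


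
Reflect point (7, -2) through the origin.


Reflection through origin: (x, y) -> (-x, -y)
(7, -2) -> (-7, 2)

(-7, 2)


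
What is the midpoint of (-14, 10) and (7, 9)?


Midpoint = ((-14+7)/2, (10+9)/2) = (-3.5, 9.5)

(-3.5, 9.5)


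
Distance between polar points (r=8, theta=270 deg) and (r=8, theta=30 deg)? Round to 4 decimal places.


d = sqrt(r1^2 + r2^2 - 2*r1*r2*cos(t2-t1))
d = sqrt(8^2 + 8^2 - 2*8*8*cos(30-270)) = 13.8564

13.8564


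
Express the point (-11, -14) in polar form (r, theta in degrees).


r = sqrt((-11)^2 + (-14)^2) = 17.8045
theta = atan2(-14, -11) = 231.8428 degrees

r = 17.8045, theta = 231.8428 degrees


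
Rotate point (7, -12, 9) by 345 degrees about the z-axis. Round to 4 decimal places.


x' = 7*cos(345) - -12*sin(345) = 3.6557
y' = 7*sin(345) + -12*cos(345) = -13.4028
z' = 9

(3.6557, -13.4028, 9)


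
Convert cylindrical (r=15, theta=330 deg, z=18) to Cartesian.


x = 15 * cos(330) = 12.9904
y = 15 * sin(330) = -7.5
z = 18

(12.9904, -7.5, 18)


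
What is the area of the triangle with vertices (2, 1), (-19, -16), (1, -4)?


Area = |x1(y2-y3) + x2(y3-y1) + x3(y1-y2)| / 2
= |2*(-16--4) + -19*(-4-1) + 1*(1--16)| / 2
= 44

44


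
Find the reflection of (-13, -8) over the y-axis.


Reflection across y-axis: (x, y) -> (-x, y)
(-13, -8) -> (13, -8)

(13, -8)


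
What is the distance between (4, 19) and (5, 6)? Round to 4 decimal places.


d = sqrt((5-4)^2 + (6-19)^2) = 13.0384

13.0384


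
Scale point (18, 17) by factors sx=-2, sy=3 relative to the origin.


Scaling: (x*sx, y*sy) = (18*-2, 17*3) = (-36, 51)

(-36, 51)


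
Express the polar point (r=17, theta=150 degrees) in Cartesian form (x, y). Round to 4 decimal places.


x = 17 * cos(150) = -14.7224
y = 17 * sin(150) = 8.5

(-14.7224, 8.5)


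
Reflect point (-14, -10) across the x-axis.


Reflection across x-axis: (x, y) -> (x, -y)
(-14, -10) -> (-14, 10)

(-14, 10)


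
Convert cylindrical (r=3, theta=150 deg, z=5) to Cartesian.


x = 3 * cos(150) = -2.5981
y = 3 * sin(150) = 1.5
z = 5

(-2.5981, 1.5, 5)


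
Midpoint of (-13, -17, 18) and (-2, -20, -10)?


Midpoint = ((-13+-2)/2, (-17+-20)/2, (18+-10)/2) = (-7.5, -18.5, 4)

(-7.5, -18.5, 4)


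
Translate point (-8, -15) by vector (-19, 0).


Translation: (x+dx, y+dy) = (-8+-19, -15+0) = (-27, -15)

(-27, -15)


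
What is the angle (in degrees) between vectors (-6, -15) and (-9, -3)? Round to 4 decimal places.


dot = -6*-9 + -15*-3 = 99
|u| = 16.1555, |v| = 9.4868
cos(angle) = 0.6459
angle = 49.7636 degrees

49.7636 degrees


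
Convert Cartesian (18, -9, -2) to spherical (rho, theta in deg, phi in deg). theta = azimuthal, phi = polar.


rho = sqrt(18^2 + (-9)^2 + (-2)^2) = 20.2237
theta = atan2(-9, 18) = 333.4349 deg
phi = acos(-2/20.2237) = 95.6755 deg

rho = 20.2237, theta = 333.4349 deg, phi = 95.6755 deg


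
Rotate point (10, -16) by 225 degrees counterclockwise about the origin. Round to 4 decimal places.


x' = 10*cos(225) - -16*sin(225) = -18.3848
y' = 10*sin(225) + -16*cos(225) = 4.2426

(-18.3848, 4.2426)


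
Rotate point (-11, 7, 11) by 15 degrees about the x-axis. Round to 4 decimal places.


x' = -11
y' = 7*cos(15) - 11*sin(15) = 3.9145
z' = 7*sin(15) + 11*cos(15) = 12.4369

(-11, 3.9145, 12.4369)


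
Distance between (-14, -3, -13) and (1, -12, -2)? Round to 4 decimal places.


d = sqrt((1--14)^2 + (-12--3)^2 + (-2--13)^2) = 20.664

20.664


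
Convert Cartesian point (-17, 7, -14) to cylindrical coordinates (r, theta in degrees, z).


r = sqrt((-17)^2 + 7^2) = 18.3848
theta = atan2(7, -17) = 157.6199 deg
z = -14

r = 18.3848, theta = 157.6199 deg, z = -14


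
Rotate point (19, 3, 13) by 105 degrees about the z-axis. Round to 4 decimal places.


x' = 19*cos(105) - 3*sin(105) = -7.8153
y' = 19*sin(105) + 3*cos(105) = 17.5761
z' = 13

(-7.8153, 17.5761, 13)


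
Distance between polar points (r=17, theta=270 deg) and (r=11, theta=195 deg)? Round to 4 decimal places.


d = sqrt(r1^2 + r2^2 - 2*r1*r2*cos(t2-t1))
d = sqrt(17^2 + 11^2 - 2*17*11*cos(195-270)) = 17.6975

17.6975


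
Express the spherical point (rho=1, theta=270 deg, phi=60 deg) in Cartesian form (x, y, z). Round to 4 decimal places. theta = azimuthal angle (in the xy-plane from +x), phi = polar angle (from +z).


x = 1 * sin(60) * cos(270) = 0
y = 1 * sin(60) * sin(270) = -0.866
z = 1 * cos(60) = 0.5

(0, -0.866, 0.5)


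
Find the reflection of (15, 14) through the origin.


Reflection through origin: (x, y) -> (-x, -y)
(15, 14) -> (-15, -14)

(-15, -14)


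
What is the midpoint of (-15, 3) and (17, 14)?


Midpoint = ((-15+17)/2, (3+14)/2) = (1, 8.5)

(1, 8.5)


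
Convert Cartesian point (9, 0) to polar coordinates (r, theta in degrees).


r = sqrt(9^2 + 0^2) = 9
theta = atan2(0, 9) = 0 degrees

r = 9, theta = 0 degrees


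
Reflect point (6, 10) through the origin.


Reflection through origin: (x, y) -> (-x, -y)
(6, 10) -> (-6, -10)

(-6, -10)


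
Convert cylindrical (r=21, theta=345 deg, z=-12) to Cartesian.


x = 21 * cos(345) = 20.2844
y = 21 * sin(345) = -5.4352
z = -12

(20.2844, -5.4352, -12)


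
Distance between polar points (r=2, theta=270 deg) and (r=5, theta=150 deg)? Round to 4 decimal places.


d = sqrt(r1^2 + r2^2 - 2*r1*r2*cos(t2-t1))
d = sqrt(2^2 + 5^2 - 2*2*5*cos(150-270)) = 6.245

6.245


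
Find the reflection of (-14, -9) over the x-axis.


Reflection across x-axis: (x, y) -> (x, -y)
(-14, -9) -> (-14, 9)

(-14, 9)


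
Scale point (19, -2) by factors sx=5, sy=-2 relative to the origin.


Scaling: (x*sx, y*sy) = (19*5, -2*-2) = (95, 4)

(95, 4)


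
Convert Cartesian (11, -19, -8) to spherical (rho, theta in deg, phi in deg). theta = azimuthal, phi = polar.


rho = sqrt(11^2 + (-19)^2 + (-8)^2) = 23.3666
theta = atan2(-19, 11) = 300.0686 deg
phi = acos(-8/23.3666) = 110.0212 deg

rho = 23.3666, theta = 300.0686 deg, phi = 110.0212 deg


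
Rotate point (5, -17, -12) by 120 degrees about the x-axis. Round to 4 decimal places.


x' = 5
y' = -17*cos(120) - -12*sin(120) = 18.8923
z' = -17*sin(120) + -12*cos(120) = -8.7224

(5, 18.8923, -8.7224)


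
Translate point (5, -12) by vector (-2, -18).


Translation: (x+dx, y+dy) = (5+-2, -12+-18) = (3, -30)

(3, -30)


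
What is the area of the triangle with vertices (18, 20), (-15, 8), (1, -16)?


Area = |x1(y2-y3) + x2(y3-y1) + x3(y1-y2)| / 2
= |18*(8--16) + -15*(-16-20) + 1*(20-8)| / 2
= 492

492


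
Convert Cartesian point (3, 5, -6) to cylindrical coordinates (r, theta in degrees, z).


r = sqrt(3^2 + 5^2) = 5.831
theta = atan2(5, 3) = 59.0362 deg
z = -6

r = 5.831, theta = 59.0362 deg, z = -6


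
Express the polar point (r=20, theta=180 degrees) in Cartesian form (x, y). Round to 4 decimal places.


x = 20 * cos(180) = -20
y = 20 * sin(180) = 0

(-20, 0)


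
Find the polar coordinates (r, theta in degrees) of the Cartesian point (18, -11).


r = sqrt(18^2 + (-11)^2) = 21.095
theta = atan2(-11, 18) = 328.5704 degrees

r = 21.095, theta = 328.5704 degrees


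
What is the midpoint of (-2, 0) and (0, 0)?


Midpoint = ((-2+0)/2, (0+0)/2) = (-1, 0)

(-1, 0)


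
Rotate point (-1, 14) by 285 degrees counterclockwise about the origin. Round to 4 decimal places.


x' = -1*cos(285) - 14*sin(285) = 13.2641
y' = -1*sin(285) + 14*cos(285) = 4.5894

(13.2641, 4.5894)


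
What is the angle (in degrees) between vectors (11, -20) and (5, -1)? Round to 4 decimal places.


dot = 11*5 + -20*-1 = 75
|u| = 22.8254, |v| = 5.099
cos(angle) = 0.6444
angle = 49.8793 degrees

49.8793 degrees


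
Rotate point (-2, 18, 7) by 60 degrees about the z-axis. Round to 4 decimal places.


x' = -2*cos(60) - 18*sin(60) = -16.5885
y' = -2*sin(60) + 18*cos(60) = 7.2679
z' = 7

(-16.5885, 7.2679, 7)


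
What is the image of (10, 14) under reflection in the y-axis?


Reflection across y-axis: (x, y) -> (-x, y)
(10, 14) -> (-10, 14)

(-10, 14)


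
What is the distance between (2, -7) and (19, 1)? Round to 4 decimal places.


d = sqrt((19-2)^2 + (1--7)^2) = 18.7883

18.7883


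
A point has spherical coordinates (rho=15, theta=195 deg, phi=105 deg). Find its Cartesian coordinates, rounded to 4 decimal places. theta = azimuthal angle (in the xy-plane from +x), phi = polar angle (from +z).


x = 15 * sin(105) * cos(195) = -13.9952
y = 15 * sin(105) * sin(195) = -3.75
z = 15 * cos(105) = -3.8823

(-13.9952, -3.75, -3.8823)


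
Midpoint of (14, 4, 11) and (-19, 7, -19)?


Midpoint = ((14+-19)/2, (4+7)/2, (11+-19)/2) = (-2.5, 5.5, -4)

(-2.5, 5.5, -4)


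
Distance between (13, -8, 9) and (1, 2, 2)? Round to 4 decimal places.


d = sqrt((1-13)^2 + (2--8)^2 + (2-9)^2) = 17.1172

17.1172


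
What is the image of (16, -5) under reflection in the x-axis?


Reflection across x-axis: (x, y) -> (x, -y)
(16, -5) -> (16, 5)

(16, 5)


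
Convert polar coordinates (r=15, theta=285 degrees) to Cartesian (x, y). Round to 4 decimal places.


x = 15 * cos(285) = 3.8823
y = 15 * sin(285) = -14.4889

(3.8823, -14.4889)


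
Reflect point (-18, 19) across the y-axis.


Reflection across y-axis: (x, y) -> (-x, y)
(-18, 19) -> (18, 19)

(18, 19)


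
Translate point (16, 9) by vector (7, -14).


Translation: (x+dx, y+dy) = (16+7, 9+-14) = (23, -5)

(23, -5)


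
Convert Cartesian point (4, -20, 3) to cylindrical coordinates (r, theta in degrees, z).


r = sqrt(4^2 + (-20)^2) = 20.3961
theta = atan2(-20, 4) = 281.3099 deg
z = 3

r = 20.3961, theta = 281.3099 deg, z = 3


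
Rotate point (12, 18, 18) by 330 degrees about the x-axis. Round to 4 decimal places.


x' = 12
y' = 18*cos(330) - 18*sin(330) = 24.5885
z' = 18*sin(330) + 18*cos(330) = 6.5885

(12, 24.5885, 6.5885)


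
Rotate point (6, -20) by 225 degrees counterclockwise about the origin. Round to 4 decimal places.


x' = 6*cos(225) - -20*sin(225) = -18.3848
y' = 6*sin(225) + -20*cos(225) = 9.8995

(-18.3848, 9.8995)


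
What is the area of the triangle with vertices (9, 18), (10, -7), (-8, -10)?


Area = |x1(y2-y3) + x2(y3-y1) + x3(y1-y2)| / 2
= |9*(-7--10) + 10*(-10-18) + -8*(18--7)| / 2
= 226.5

226.5


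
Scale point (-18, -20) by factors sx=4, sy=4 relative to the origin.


Scaling: (x*sx, y*sy) = (-18*4, -20*4) = (-72, -80)

(-72, -80)


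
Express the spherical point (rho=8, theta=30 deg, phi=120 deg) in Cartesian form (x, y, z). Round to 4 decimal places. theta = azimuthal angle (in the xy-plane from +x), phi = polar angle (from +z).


x = 8 * sin(120) * cos(30) = 6
y = 8 * sin(120) * sin(30) = 3.4641
z = 8 * cos(120) = -4

(6, 3.4641, -4)


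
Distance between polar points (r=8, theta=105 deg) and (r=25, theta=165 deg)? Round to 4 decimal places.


d = sqrt(r1^2 + r2^2 - 2*r1*r2*cos(t2-t1))
d = sqrt(8^2 + 25^2 - 2*8*25*cos(165-105)) = 22.1133

22.1133


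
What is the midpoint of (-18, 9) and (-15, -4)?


Midpoint = ((-18+-15)/2, (9+-4)/2) = (-16.5, 2.5)

(-16.5, 2.5)


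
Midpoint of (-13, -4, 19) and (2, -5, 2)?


Midpoint = ((-13+2)/2, (-4+-5)/2, (19+2)/2) = (-5.5, -4.5, 10.5)

(-5.5, -4.5, 10.5)


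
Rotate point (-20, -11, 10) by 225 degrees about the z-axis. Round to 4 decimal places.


x' = -20*cos(225) - -11*sin(225) = 6.364
y' = -20*sin(225) + -11*cos(225) = 21.9203
z' = 10

(6.364, 21.9203, 10)


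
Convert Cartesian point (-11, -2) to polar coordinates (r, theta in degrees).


r = sqrt((-11)^2 + (-2)^2) = 11.1803
theta = atan2(-2, -11) = 190.3048 degrees

r = 11.1803, theta = 190.3048 degrees


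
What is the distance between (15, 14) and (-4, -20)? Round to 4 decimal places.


d = sqrt((-4-15)^2 + (-20-14)^2) = 38.9487

38.9487


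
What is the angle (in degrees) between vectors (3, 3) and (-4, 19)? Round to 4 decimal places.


dot = 3*-4 + 3*19 = 45
|u| = 4.2426, |v| = 19.4165
cos(angle) = 0.5463
angle = 56.8887 degrees

56.8887 degrees


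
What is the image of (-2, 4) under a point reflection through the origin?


Reflection through origin: (x, y) -> (-x, -y)
(-2, 4) -> (2, -4)

(2, -4)


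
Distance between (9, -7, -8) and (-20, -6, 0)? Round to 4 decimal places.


d = sqrt((-20-9)^2 + (-6--7)^2 + (0--8)^2) = 30.0998

30.0998


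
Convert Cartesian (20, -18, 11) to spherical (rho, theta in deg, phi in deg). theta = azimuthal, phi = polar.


rho = sqrt(20^2 + (-18)^2 + 11^2) = 29.0689
theta = atan2(-18, 20) = 318.0128 deg
phi = acos(11/29.0689) = 67.7647 deg

rho = 29.0689, theta = 318.0128 deg, phi = 67.7647 deg


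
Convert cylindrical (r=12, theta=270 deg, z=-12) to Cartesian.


x = 12 * cos(270) = 0
y = 12 * sin(270) = -12
z = -12

(0, -12, -12)


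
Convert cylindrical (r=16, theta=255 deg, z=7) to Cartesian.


x = 16 * cos(255) = -4.1411
y = 16 * sin(255) = -15.4548
z = 7

(-4.1411, -15.4548, 7)


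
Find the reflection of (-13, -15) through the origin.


Reflection through origin: (x, y) -> (-x, -y)
(-13, -15) -> (13, 15)

(13, 15)


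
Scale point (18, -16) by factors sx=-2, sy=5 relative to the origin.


Scaling: (x*sx, y*sy) = (18*-2, -16*5) = (-36, -80)

(-36, -80)


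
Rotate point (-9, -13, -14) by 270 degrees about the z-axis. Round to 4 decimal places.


x' = -9*cos(270) - -13*sin(270) = -13
y' = -9*sin(270) + -13*cos(270) = 9
z' = -14

(-13, 9, -14)


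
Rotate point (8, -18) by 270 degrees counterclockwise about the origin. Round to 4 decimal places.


x' = 8*cos(270) - -18*sin(270) = -18
y' = 8*sin(270) + -18*cos(270) = -8

(-18, -8)


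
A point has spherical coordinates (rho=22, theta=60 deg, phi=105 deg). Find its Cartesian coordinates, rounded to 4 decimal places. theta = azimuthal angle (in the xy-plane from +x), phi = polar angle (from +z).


x = 22 * sin(105) * cos(60) = 10.6252
y = 22 * sin(105) * sin(60) = 18.4034
z = 22 * cos(105) = -5.694

(10.6252, 18.4034, -5.694)


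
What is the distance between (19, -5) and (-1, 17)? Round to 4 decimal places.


d = sqrt((-1-19)^2 + (17--5)^2) = 29.7321

29.7321


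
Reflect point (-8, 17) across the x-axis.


Reflection across x-axis: (x, y) -> (x, -y)
(-8, 17) -> (-8, -17)

(-8, -17)


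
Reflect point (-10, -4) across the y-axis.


Reflection across y-axis: (x, y) -> (-x, y)
(-10, -4) -> (10, -4)

(10, -4)


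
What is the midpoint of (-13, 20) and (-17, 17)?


Midpoint = ((-13+-17)/2, (20+17)/2) = (-15, 18.5)

(-15, 18.5)


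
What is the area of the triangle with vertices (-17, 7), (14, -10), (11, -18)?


Area = |x1(y2-y3) + x2(y3-y1) + x3(y1-y2)| / 2
= |-17*(-10--18) + 14*(-18-7) + 11*(7--10)| / 2
= 149.5

149.5


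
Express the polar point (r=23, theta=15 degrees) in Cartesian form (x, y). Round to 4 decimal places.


x = 23 * cos(15) = 22.2163
y = 23 * sin(15) = 5.9528

(22.2163, 5.9528)
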